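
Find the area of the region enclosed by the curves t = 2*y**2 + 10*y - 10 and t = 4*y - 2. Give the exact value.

Both boundary curves give t as a function of y, so integrate with respect to y. Setting them equal: 2*y**2 + 6*y - 8 = 0, i.e. 2*(y - 1)*(y + 4) = 0, so they meet at y = -4, 1.
For y in [-4, 1], t = 2*y**2 + 10*y - 10 is on the left; area = ∫[-4,1] (-(2*y**2 + 6*y - 8)) dy = 125/3.

125/3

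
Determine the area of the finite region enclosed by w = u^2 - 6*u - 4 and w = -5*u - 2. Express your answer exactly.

9/2

Set the curves equal: u^2 - 6*u - 4 = -5*u - 2, so u^2 - u - 2 = 0, which factors as (u - 2)*(u + 1) = 0. The curves meet at u = -1, 2.
On [-1, 2], w = -5*u - 2 is on top; that piece has area ∫[-1,2] (-(u^2 - u - 2)) du = 9/2.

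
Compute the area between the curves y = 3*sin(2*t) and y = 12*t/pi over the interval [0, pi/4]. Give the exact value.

3/2 - 3*pi/8

On [0, pi/4], (3*sin(2*t)) - (12*t/pi) = -12*t/pi + 3*sin(2*t) is ≥ 0 throughout, so the area is a single integral of |-12*t/pi + 3*sin(2*t)|.
∫[0,pi/4] (-12*t/pi + 3*sin(2*t)) dt = 3/2 - 3*pi/8.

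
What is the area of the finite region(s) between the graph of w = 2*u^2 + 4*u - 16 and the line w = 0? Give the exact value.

The curve meets the u-axis where 2*u^2 + 4*u - 16 = 0, i.e. 2*(u - 2)*(u + 4) = 0, at u = -4, 2.
On [-4, 2] the curve lies below the axis; ∫[-4,2] (2*u^2 + 4*u - 16) du = -72, giving area 72.

72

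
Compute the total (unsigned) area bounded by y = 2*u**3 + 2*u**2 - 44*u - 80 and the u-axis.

3901/6

The curve meets the u-axis where 2*u**3 + 2*u**2 - 44*u - 80 = 0, i.e. 2*(u - 5)*(u + 2)*(u + 4) = 0, at u = -4, -2, 5.
On [-4, -2] the curve lies above the axis; ∫[-4,-2] (2*u**3 + 2*u**2 - 44*u - 80) du = 64/3, giving area 64/3.
On [-2, 5] the curve lies below the axis; ∫[-2,5] (2*u**3 + 2*u**2 - 44*u - 80) du = -3773/6, giving area 3773/6.
Total area = 64/3 + 3773/6 = 3901/6.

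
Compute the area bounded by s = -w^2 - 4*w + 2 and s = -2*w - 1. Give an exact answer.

Both boundary curves give s as a function of w, so integrate with respect to w. Setting them equal: -w^2 - 2*w + 3 = 0, i.e. -(w - 1)*(w + 3) = 0, so they meet at w = -3, 1.
For w in [-3, 1], s = -w^2 - 4*w + 2 is on the right; area = ∫[-3,1] (-w^2 - 2*w + 3) dw = 32/3.

32/3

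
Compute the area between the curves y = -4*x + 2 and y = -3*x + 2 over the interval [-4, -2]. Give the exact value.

6

On [-4, -2], (-4*x + 2) - (-3*x + 2) = -x is ≥ 0 throughout, so the area is a single integral of |-x|.
∫[-4,-2] (-x) dx = 6.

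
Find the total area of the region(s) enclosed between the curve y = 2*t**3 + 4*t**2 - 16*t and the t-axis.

296/3

The curve meets the t-axis where 2*t**3 + 4*t**2 - 16*t = 0, i.e. 2*t*(t - 2)*(t + 4) = 0, at t = -4, 0, 2.
On [-4, 0] the curve lies above the axis; ∫[-4,0] (2*t**3 + 4*t**2 - 16*t) dt = 256/3, giving area 256/3.
On [0, 2] the curve lies below the axis; ∫[0,2] (2*t**3 + 4*t**2 - 16*t) dt = -40/3, giving area 40/3.
Total area = 256/3 + 40/3 = 296/3.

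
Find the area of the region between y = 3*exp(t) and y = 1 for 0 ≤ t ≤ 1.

-4 + 3*exp(1)

On [0, 1], (3*exp(t)) - (1) = 3*exp(t) - 1 is ≥ 0 throughout, so the area is a single integral of |3*exp(t) - 1|.
∫[0,1] (3*exp(t) - 1) dt = -4 + 3*exp(1).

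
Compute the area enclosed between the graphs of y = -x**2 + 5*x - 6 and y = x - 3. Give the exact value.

4/3

Set the curves equal: -x**2 + 5*x - 6 = x - 3, so -x**2 + 4*x - 3 = 0, which factors as -(x - 3)*(x - 1) = 0. The curves meet at x = 1, 3.
On [1, 3], y = -x**2 + 5*x - 6 is on top; that piece has area ∫[1,3] (-x**2 + 4*x - 3) dx = 4/3.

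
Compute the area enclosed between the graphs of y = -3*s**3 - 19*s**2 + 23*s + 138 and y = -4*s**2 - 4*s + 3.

568

Set the curves equal: -3*s**3 - 19*s**2 + 23*s + 138 = -4*s**2 - 4*s + 3, so -3*s**3 - 15*s**2 + 27*s + 135 = 0, which factors as -3*(s - 3)*(s + 3)*(s + 5) = 0. The curves meet at s = -5, -3, 3.
On [-5, -3], y = -4*s**2 - 4*s + 3 is on top; that piece has area ∫[-5,-3] (-(-3*s**3 - 15*s**2 + 27*s + 135)) ds = 28.
On [-3, 3], y = -3*s**3 - 19*s**2 + 23*s + 138 is on top; that piece has area ∫[-3,3] (-3*s**3 - 15*s**2 + 27*s + 135) ds = 540.
Total enclosed area = 28 + 540 = 568.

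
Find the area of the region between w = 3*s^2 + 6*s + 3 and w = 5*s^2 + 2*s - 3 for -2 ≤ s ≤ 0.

8

The difference (3*s^2 + 6*s + 3) - (5*s^2 + 2*s - 3) = -2*s^2 + 4*s + 6 changes sign at s = -1 inside [-2, 0], so split the integral there.
∫[-2,-1] (-2*s^2 + 4*s + 6) ds = -14/3; the area of that piece is 14/3.
∫[-1,0] (-2*s^2 + 4*s + 6) ds = 10/3.
Total area = 14/3 + 10/3 = 8.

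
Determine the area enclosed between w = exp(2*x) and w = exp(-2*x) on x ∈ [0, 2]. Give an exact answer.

On [0, 2], (exp(2*x)) - (exp(-2*x)) = exp(2*x) - exp(-2*x) is ≥ 0 throughout, so the area is a single integral of |exp(2*x) - exp(-2*x)|.
∫[0,2] (exp(2*x) - exp(-2*x)) dx = -1 + exp(-4)/2 + exp(4)/2.

-1 + exp(-4)/2 + exp(4)/2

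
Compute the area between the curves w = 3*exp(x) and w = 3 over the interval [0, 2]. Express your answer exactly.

-9 + 3*exp(2)

On [0, 2], (3*exp(x)) - (3) = 3*exp(x) - 3 is ≥ 0 throughout, so the area is a single integral of |3*exp(x) - 3|.
∫[0,2] (3*exp(x) - 3) dx = -9 + 3*exp(2).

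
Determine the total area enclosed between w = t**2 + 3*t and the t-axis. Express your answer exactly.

The curve meets the t-axis where t**2 + 3*t = 0, i.e. t*(t + 3) = 0, at t = -3, 0.
On [-3, 0] the curve lies below the axis; ∫[-3,0] (t**2 + 3*t) dt = -9/2, giving area 9/2.

9/2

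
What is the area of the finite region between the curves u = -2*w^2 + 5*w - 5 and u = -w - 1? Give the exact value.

1/3

Both boundary curves give u as a function of w, so integrate with respect to w. Setting them equal: -2*w^2 + 6*w - 4 = 0, i.e. -2*(w - 2)*(w - 1) = 0, so they meet at w = 1, 2.
For w in [1, 2], u = -2*w^2 + 5*w - 5 is on the right; area = ∫[1,2] (-2*w^2 + 6*w - 4) dw = 1/3.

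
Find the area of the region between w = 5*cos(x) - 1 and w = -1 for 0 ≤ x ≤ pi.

10

The difference (5*cos(x) - 1) - (-1) = 5*cos(x) changes sign at x = pi/2 inside [0, pi], so split the integral there.
∫[0,pi/2] (5*cos(x)) dx = 5.
∫[pi/2,pi] (5*cos(x)) dx = -5; the area of that piece is 5.
Total area = 5 + 5 = 10.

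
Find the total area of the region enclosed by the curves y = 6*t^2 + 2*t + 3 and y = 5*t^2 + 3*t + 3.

1/6

Set the curves equal: 6*t^2 + 2*t + 3 = 5*t^2 + 3*t + 3, so t^2 - t = 0, which factors as t*(t - 1) = 0. The curves meet at t = 0, 1.
On [0, 1], y = 5*t^2 + 3*t + 3 is on top; that piece has area ∫[0,1] (-(t^2 - t)) dt = 1/6.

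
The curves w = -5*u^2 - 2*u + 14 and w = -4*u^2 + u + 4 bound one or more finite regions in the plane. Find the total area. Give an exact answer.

343/6

Set the curves equal: -5*u^2 - 2*u + 14 = -4*u^2 + u + 4, so -u^2 - 3*u + 10 = 0, which factors as -(u - 2)*(u + 5) = 0. The curves meet at u = -5, 2.
On [-5, 2], w = -5*u^2 - 2*u + 14 is on top; that piece has area ∫[-5,2] (-u^2 - 3*u + 10) du = 343/6.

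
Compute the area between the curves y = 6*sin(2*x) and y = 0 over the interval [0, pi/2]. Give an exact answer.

On [0, pi/2], (6*sin(2*x)) - (0) = 6*sin(2*x) is ≥ 0 throughout, so the area is a single integral of |6*sin(2*x)|.
∫[0,pi/2] (6*sin(2*x)) dx = 6.

6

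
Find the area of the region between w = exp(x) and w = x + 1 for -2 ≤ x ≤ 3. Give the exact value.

On [-2, 3], (exp(x)) - (x + 1) = -x + exp(x) - 1 is ≥ 0 throughout, so the area is a single integral of |-x + exp(x) - 1|.
∫[-2,3] (-x + exp(x) - 1) dx = -15/2 - exp(-2) + exp(3).

-15/2 - exp(-2) + exp(3)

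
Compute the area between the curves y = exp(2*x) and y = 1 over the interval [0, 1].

On [0, 1], (exp(2*x)) - (1) = exp(2*x) - 1 is ≥ 0 throughout, so the area is a single integral of |exp(2*x) - 1|.
∫[0,1] (exp(2*x) - 1) dx = -3/2 + exp(2)/2.

-3/2 + exp(2)/2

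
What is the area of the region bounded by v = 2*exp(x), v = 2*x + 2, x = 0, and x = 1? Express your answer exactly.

-5 + 2*exp(1)

On [0, 1], (2*exp(x)) - (2*x + 2) = -2*x + 2*exp(x) - 2 is ≥ 0 throughout, so the area is a single integral of |-2*x + 2*exp(x) - 2|.
∫[0,1] (-2*x + 2*exp(x) - 2) dx = -5 + 2*exp(1).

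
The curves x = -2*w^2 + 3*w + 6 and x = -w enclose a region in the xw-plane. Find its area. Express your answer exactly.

Both boundary curves give x as a function of w, so integrate with respect to w. Setting them equal: -2*w^2 + 4*w + 6 = 0, i.e. -2*(w - 3)*(w + 1) = 0, so they meet at w = -1, 3.
For w in [-1, 3], x = -2*w^2 + 3*w + 6 is on the right; area = ∫[-1,3] (-2*w^2 + 4*w + 6) dw = 64/3.

64/3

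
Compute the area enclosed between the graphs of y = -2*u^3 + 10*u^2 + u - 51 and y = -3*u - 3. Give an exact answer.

443/3

Set the curves equal: -2*u^3 + 10*u^2 + u - 51 = -3*u - 3, so -2*u^3 + 10*u^2 + 4*u - 48 = 0, which factors as -2*(u - 4)*(u - 3)*(u + 2) = 0. The curves meet at u = -2, 3, 4.
On [-2, 3], y = -3*u - 3 is on top; that piece has area ∫[-2,3] (-(-2*u^3 + 10*u^2 + 4*u - 48)) du = 875/6.
On [3, 4], y = -2*u^3 + 10*u^2 + u - 51 is on top; that piece has area ∫[3,4] (-2*u^3 + 10*u^2 + 4*u - 48) du = 11/6.
Total enclosed area = 875/6 + 11/6 = 443/3.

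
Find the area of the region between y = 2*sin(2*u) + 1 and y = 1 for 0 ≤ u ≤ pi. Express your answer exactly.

The difference (2*sin(2*u) + 1) - (1) = 2*sin(2*u) changes sign at u = pi/2 inside [0, pi], so split the integral there.
∫[0,pi/2] (2*sin(2*u)) du = 2.
∫[pi/2,pi] (2*sin(2*u)) du = -2; the area of that piece is 2.
Total area = 2 + 2 = 4.

4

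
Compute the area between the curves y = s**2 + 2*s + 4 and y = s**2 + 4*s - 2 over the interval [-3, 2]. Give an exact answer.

35

On [-3, 2], (s**2 + 2*s + 4) - (s**2 + 4*s - 2) = -2*s + 6 is ≥ 0 throughout, so the area is a single integral of |-2*s + 6|.
∫[-3,2] (-2*s + 6) ds = 35.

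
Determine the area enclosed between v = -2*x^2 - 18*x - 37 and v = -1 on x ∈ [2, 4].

652/3

On [2, 4], (-2*x^2 - 18*x - 37) - (-1) = -2*x^2 - 18*x - 36 is ≤ 0 throughout, so the area is a single integral of |-2*x^2 - 18*x - 36|.
∫[2,4] (-2*x^2 - 18*x - 36) dx = -652/3; the area of that piece is 652/3.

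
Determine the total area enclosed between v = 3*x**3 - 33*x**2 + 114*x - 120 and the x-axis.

The curve meets the x-axis where 3*x**3 - 33*x**2 + 114*x - 120 = 0, i.e. 3*(x - 5)*(x - 4)*(x - 2) = 0, at x = 2, 4, 5.
On [2, 4] the curve lies above the axis; ∫[2,4] (3*x**3 - 33*x**2 + 114*x - 120) dx = 8, giving area 8.
On [4, 5] the curve lies below the axis; ∫[4,5] (3*x**3 - 33*x**2 + 114*x - 120) dx = -5/4, giving area 5/4.
Total area = 8 + 5/4 = 37/4.

37/4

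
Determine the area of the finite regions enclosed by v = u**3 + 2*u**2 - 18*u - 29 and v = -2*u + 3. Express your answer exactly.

Set the curves equal: u**3 + 2*u**2 - 18*u - 29 = -2*u + 3, so u**3 + 2*u**2 - 16*u - 32 = 0, which factors as (u - 4)*(u + 2)*(u + 4) = 0. The curves meet at u = -4, -2, 4.
On [-4, -2], v = u**3 + 2*u**2 - 18*u - 29 is on top; that piece has area ∫[-4,-2] (u**3 + 2*u**2 - 16*u - 32) du = 28/3.
On [-2, 4], v = -2*u + 3 is on top; that piece has area ∫[-2,4] (-(u**3 + 2*u**2 - 16*u - 32)) du = 180.
Total enclosed area = 28/3 + 180 = 568/3.

568/3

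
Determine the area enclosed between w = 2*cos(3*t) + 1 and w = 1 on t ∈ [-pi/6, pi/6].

4/3

On [-pi/6, pi/6], (2*cos(3*t) + 1) - (1) = 2*cos(3*t) is ≥ 0 throughout, so the area is a single integral of |2*cos(3*t)|.
∫[-pi/6,pi/6] (2*cos(3*t)) dt = 4/3.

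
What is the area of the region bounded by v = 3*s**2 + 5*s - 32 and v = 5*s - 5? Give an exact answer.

108

Set the curves equal: 3*s**2 + 5*s - 32 = 5*s - 5, so 3*s**2 - 27 = 0, which factors as 3*(s - 3)*(s + 3) = 0. The curves meet at s = -3, 3.
On [-3, 3], v = 5*s - 5 is on top; that piece has area ∫[-3,3] (-(3*s**2 - 27)) ds = 108.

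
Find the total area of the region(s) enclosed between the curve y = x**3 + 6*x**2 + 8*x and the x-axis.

The curve meets the x-axis where x**3 + 6*x**2 + 8*x = 0, i.e. x*(x + 2)*(x + 4) = 0, at x = -4, -2, 0.
On [-4, -2] the curve lies above the axis; ∫[-4,-2] (x**3 + 6*x**2 + 8*x) dx = 4, giving area 4.
On [-2, 0] the curve lies below the axis; ∫[-2,0] (x**3 + 6*x**2 + 8*x) dx = -4, giving area 4.
Total area = 4 + 4 = 8.

8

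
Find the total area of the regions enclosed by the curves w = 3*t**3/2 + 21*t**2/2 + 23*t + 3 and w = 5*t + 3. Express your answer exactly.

71/4

Set the curves equal: 3*t**3/2 + 21*t**2/2 + 23*t + 3 = 5*t + 3, so 3*t**3/2 + 21*t**2/2 + 18*t = 0, which factors as 3*t*(t + 3)*(t + 4)/2 = 0. The curves meet at t = -4, -3, 0.
On [-4, -3], w = 3*t**3/2 + 21*t**2/2 + 23*t + 3 is on top; that piece has area ∫[-4,-3] (3*t**3/2 + 21*t**2/2 + 18*t) dt = 7/8.
On [-3, 0], w = 5*t + 3 is on top; that piece has area ∫[-3,0] (-(3*t**3/2 + 21*t**2/2 + 18*t)) dt = 135/8.
Total enclosed area = 7/8 + 135/8 = 71/4.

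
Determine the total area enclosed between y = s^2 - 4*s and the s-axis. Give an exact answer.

32/3

The curve meets the s-axis where s^2 - 4*s = 0, i.e. s*(s - 4) = 0, at s = 0, 4.
On [0, 4] the curve lies below the axis; ∫[0,4] (s^2 - 4*s) ds = -32/3, giving area 32/3.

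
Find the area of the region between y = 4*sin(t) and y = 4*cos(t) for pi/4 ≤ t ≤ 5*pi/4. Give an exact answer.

8*sqrt(2)

On [pi/4, 5*pi/4], (4*sin(t)) - (4*cos(t)) = 4*sin(t) - 4*cos(t) is ≥ 0 throughout, so the area is a single integral of |4*sin(t) - 4*cos(t)|.
∫[pi/4,5*pi/4] (4*sin(t) - 4*cos(t)) dt = 8*sqrt(2).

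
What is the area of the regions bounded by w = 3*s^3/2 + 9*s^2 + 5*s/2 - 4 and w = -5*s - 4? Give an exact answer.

393/8

Set the curves equal: 3*s^3/2 + 9*s^2 + 5*s/2 - 4 = -5*s - 4, so 3*s^3/2 + 9*s^2 + 15*s/2 = 0, which factors as 3*s*(s + 1)*(s + 5)/2 = 0. The curves meet at s = -5, -1, 0.
On [-5, -1], w = 3*s^3/2 + 9*s^2 + 5*s/2 - 4 is on top; that piece has area ∫[-5,-1] (3*s^3/2 + 9*s^2 + 15*s/2) ds = 48.
On [-1, 0], w = -5*s - 4 is on top; that piece has area ∫[-1,0] (-(3*s^3/2 + 9*s^2 + 15*s/2)) ds = 9/8.
Total enclosed area = 48 + 9/8 = 393/8.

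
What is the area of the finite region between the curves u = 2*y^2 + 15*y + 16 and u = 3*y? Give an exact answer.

Both boundary curves give u as a function of y, so integrate with respect to y. Setting them equal: 2*y^2 + 12*y + 16 = 0, i.e. 2*(y + 2)*(y + 4) = 0, so they meet at y = -4, -2.
For y in [-4, -2], u = 2*y^2 + 15*y + 16 is on the left; area = ∫[-4,-2] (-(2*y^2 + 12*y + 16)) dy = 8/3.

8/3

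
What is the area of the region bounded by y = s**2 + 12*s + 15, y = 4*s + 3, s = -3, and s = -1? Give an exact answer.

4

The difference (s**2 + 12*s + 15) - (4*s + 3) = s**2 + 8*s + 12 changes sign at s = -2 inside [-3, -1], so split the integral there.
∫[-3,-2] (s**2 + 8*s + 12) ds = -5/3; the area of that piece is 5/3.
∫[-2,-1] (s**2 + 8*s + 12) ds = 7/3.
Total area = 5/3 + 7/3 = 4.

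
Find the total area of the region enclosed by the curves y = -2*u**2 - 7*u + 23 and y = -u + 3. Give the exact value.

Set the curves equal: -2*u**2 - 7*u + 23 = -u + 3, so -2*u**2 - 6*u + 20 = 0, which factors as -2*(u - 2)*(u + 5) = 0. The curves meet at u = -5, 2.
On [-5, 2], y = -2*u**2 - 7*u + 23 is on top; that piece has area ∫[-5,2] (-2*u**2 - 6*u + 20) du = 343/3.

343/3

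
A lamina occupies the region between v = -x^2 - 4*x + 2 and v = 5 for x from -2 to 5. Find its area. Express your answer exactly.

The difference (-x^2 - 4*x + 2) - (5) = -x^2 - 4*x - 3 changes sign at x = -1 inside [-2, 5], so split the integral there.
∫[-2,-1] (-x^2 - 4*x - 3) dx = 2/3.
∫[-1,5] (-x^2 - 4*x - 3) dx = -108; the area of that piece is 108.
Total area = 2/3 + 108 = 326/3.

326/3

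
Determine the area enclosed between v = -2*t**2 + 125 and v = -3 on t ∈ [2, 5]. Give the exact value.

On [2, 5], (-2*t**2 + 125) - (-3) = -2*t**2 + 128 is ≥ 0 throughout, so the area is a single integral of |-2*t**2 + 128|.
∫[2,5] (-2*t**2 + 128) dt = 306.

306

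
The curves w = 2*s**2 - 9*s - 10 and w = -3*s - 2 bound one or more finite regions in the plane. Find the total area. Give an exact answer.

Set the curves equal: 2*s**2 - 9*s - 10 = -3*s - 2, so 2*s**2 - 6*s - 8 = 0, which factors as 2*(s - 4)*(s + 1) = 0. The curves meet at s = -1, 4.
On [-1, 4], w = -3*s - 2 is on top; that piece has area ∫[-1,4] (-(2*s**2 - 6*s - 8)) ds = 125/3.

125/3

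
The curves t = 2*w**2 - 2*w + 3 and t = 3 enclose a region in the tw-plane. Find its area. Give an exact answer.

1/3

Both boundary curves give t as a function of w, so integrate with respect to w. Setting them equal: 2*w**2 - 2*w = 0, i.e. 2*w*(w - 1) = 0, so they meet at w = 0, 1.
For w in [0, 1], t = 2*w**2 - 2*w + 3 is on the left; area = ∫[0,1] (-(2*w**2 - 2*w)) dw = 1/3.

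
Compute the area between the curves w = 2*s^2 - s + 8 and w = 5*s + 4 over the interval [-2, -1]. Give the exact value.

53/3

On [-2, -1], (2*s^2 - s + 8) - (5*s + 4) = 2*s^2 - 6*s + 4 is ≥ 0 throughout, so the area is a single integral of |2*s^2 - 6*s + 4|.
∫[-2,-1] (2*s^2 - 6*s + 4) ds = 53/3.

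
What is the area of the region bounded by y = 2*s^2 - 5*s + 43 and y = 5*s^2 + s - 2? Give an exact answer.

Set the curves equal: 2*s^2 - 5*s + 43 = 5*s^2 + s - 2, so -3*s^2 - 6*s + 45 = 0, which factors as -3*(s - 3)*(s + 5) = 0. The curves meet at s = -5, 3.
On [-5, 3], y = 2*s^2 - 5*s + 43 is on top; that piece has area ∫[-5,3] (-3*s^2 - 6*s + 45) ds = 256.

256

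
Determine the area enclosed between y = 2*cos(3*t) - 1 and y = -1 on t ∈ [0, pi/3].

4/3

The difference (2*cos(3*t) - 1) - (-1) = 2*cos(3*t) changes sign at t = pi/6 inside [0, pi/3], so split the integral there.
∫[0,pi/6] (2*cos(3*t)) dt = 2/3.
∫[pi/6,pi/3] (2*cos(3*t)) dt = -2/3; the area of that piece is 2/3.
Total area = 2/3 + 2/3 = 4/3.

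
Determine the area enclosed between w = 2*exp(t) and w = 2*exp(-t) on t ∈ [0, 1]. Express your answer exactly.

On [0, 1], (2*exp(t)) - (2*exp(-t)) = 2*exp(t) - 2*exp(-t) is ≥ 0 throughout, so the area is a single integral of |2*exp(t) - 2*exp(-t)|.
∫[0,1] (2*exp(t) - 2*exp(-t)) dt = -4 + 2*exp(-1) + 2*exp(1).

-4 + 2*exp(-1) + 2*exp(1)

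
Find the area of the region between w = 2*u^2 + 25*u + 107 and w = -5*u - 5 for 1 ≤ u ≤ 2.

485/3

On [1, 2], (2*u^2 + 25*u + 107) - (-5*u - 5) = 2*u^2 + 30*u + 112 is ≥ 0 throughout, so the area is a single integral of |2*u^2 + 30*u + 112|.
∫[1,2] (2*u^2 + 30*u + 112) du = 485/3.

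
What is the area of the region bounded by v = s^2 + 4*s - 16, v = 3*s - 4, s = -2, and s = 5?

125/2

The difference (s^2 + 4*s - 16) - (3*s - 4) = s^2 + s - 12 changes sign at s = 3 inside [-2, 5], so split the integral there.
∫[-2,3] (s^2 + s - 12) ds = -275/6; the area of that piece is 275/6.
∫[3,5] (s^2 + s - 12) ds = 50/3.
Total area = 275/6 + 50/3 = 125/2.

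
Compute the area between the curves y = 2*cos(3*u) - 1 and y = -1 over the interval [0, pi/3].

4/3

The difference (2*cos(3*u) - 1) - (-1) = 2*cos(3*u) changes sign at u = pi/6 inside [0, pi/3], so split the integral there.
∫[0,pi/6] (2*cos(3*u)) du = 2/3.
∫[pi/6,pi/3] (2*cos(3*u)) du = -2/3; the area of that piece is 2/3.
Total area = 2/3 + 2/3 = 4/3.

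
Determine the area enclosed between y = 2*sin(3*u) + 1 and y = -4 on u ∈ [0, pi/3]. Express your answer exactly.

4/3 + 5*pi/3

On [0, pi/3], (2*sin(3*u) + 1) - (-4) = 2*sin(3*u) + 5 is ≥ 0 throughout, so the area is a single integral of |2*sin(3*u) + 5|.
∫[0,pi/3] (2*sin(3*u) + 5) du = 4/3 + 5*pi/3.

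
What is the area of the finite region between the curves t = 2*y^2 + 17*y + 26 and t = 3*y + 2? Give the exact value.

1/3

Both boundary curves give t as a function of y, so integrate with respect to y. Setting them equal: 2*y^2 + 14*y + 24 = 0, i.e. 2*(y + 3)*(y + 4) = 0, so they meet at y = -4, -3.
For y in [-4, -3], t = 2*y^2 + 17*y + 26 is on the left; area = ∫[-4,-3] (-(2*y^2 + 14*y + 24)) dy = 1/3.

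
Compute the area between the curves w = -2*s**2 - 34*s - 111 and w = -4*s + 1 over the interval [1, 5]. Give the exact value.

On [1, 5], (-2*s**2 - 34*s - 111) - (-4*s + 1) = -2*s**2 - 30*s - 112 is ≤ 0 throughout, so the area is a single integral of |-2*s**2 - 30*s - 112|.
∫[1,5] (-2*s**2 - 30*s - 112) ds = -2672/3; the area of that piece is 2672/3.

2672/3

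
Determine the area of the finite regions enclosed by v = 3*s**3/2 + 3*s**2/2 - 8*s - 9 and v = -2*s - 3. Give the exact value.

71/4

Set the curves equal: 3*s**3/2 + 3*s**2/2 - 8*s - 9 = -2*s - 3, so 3*s**3/2 + 3*s**2/2 - 6*s - 6 = 0, which factors as 3*(s - 2)*(s + 1)*(s + 2)/2 = 0. The curves meet at s = -2, -1, 2.
On [-2, -1], v = 3*s**3/2 + 3*s**2/2 - 8*s - 9 is on top; that piece has area ∫[-2,-1] (3*s**3/2 + 3*s**2/2 - 6*s - 6) ds = 7/8.
On [-1, 2], v = -2*s - 3 is on top; that piece has area ∫[-1,2] (-(3*s**3/2 + 3*s**2/2 - 6*s - 6)) ds = 135/8.
Total enclosed area = 7/8 + 135/8 = 71/4.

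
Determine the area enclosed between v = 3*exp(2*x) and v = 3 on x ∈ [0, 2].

On [0, 2], (3*exp(2*x)) - (3) = 3*exp(2*x) - 3 is ≥ 0 throughout, so the area is a single integral of |3*exp(2*x) - 3|.
∫[0,2] (3*exp(2*x) - 3) dx = -15/2 + 3*exp(4)/2.

-15/2 + 3*exp(4)/2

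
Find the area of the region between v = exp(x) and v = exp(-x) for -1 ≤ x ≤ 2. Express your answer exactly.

The difference (exp(x)) - (exp(-x)) = exp(x) - exp(-x) changes sign at x = 0 inside [-1, 2], so split the integral there.
∫[-1,0] (exp(x) - exp(-x)) dx = -exp(1) - exp(-1) + 2; the area of that piece is -2 + exp(-1) + exp(1).
∫[0,2] (exp(x) - exp(-x)) dx = -2 + exp(-2) + exp(2).
Total area = (-2 + exp(-1) + exp(1)) + (-2 + exp(-2) + exp(2)) = -4 + exp(-2) + exp(-1) + exp(1) + exp(2).

-4 + exp(-2) + exp(-1) + exp(1) + exp(2)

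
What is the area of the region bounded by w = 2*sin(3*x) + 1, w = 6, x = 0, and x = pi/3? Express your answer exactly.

On [0, pi/3], (2*sin(3*x) + 1) - (6) = 2*sin(3*x) - 5 is ≤ 0 throughout, so the area is a single integral of |2*sin(3*x) - 5|.
∫[0,pi/3] (2*sin(3*x) - 5) dx = 4/3 - 5*pi/3; the area of that piece is -4/3 + 5*pi/3.

-4/3 + 5*pi/3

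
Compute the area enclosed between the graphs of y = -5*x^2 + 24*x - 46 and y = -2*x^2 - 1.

Set the curves equal: -5*x^2 + 24*x - 46 = -2*x^2 - 1, so -3*x^2 + 24*x - 45 = 0, which factors as -3*(x - 5)*(x - 3) = 0. The curves meet at x = 3, 5.
On [3, 5], y = -5*x^2 + 24*x - 46 is on top; that piece has area ∫[3,5] (-3*x^2 + 24*x - 45) dx = 4.

4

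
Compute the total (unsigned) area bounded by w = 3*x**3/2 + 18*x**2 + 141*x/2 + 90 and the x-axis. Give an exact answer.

3/4

The curve meets the x-axis where 3*x**3/2 + 18*x**2 + 141*x/2 + 90 = 0, i.e. 3*(x + 3)*(x + 4)*(x + 5)/2 = 0, at x = -5, -4, -3.
On [-5, -4] the curve lies above the axis; ∫[-5,-4] (3*x**3/2 + 18*x**2 + 141*x/2 + 90) dx = 3/8, giving area 3/8.
On [-4, -3] the curve lies below the axis; ∫[-4,-3] (3*x**3/2 + 18*x**2 + 141*x/2 + 90) dx = -3/8, giving area 3/8.
Total area = 3/8 + 3/8 = 3/4.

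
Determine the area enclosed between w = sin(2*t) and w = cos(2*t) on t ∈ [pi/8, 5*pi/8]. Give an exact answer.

On [pi/8, 5*pi/8], (sin(2*t)) - (cos(2*t)) = sin(2*t) - cos(2*t) is ≥ 0 throughout, so the area is a single integral of |sin(2*t) - cos(2*t)|.
∫[pi/8,5*pi/8] (sin(2*t) - cos(2*t)) dt = sqrt(2).

sqrt(2)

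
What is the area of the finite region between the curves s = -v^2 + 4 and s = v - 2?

Both boundary curves give s as a function of v, so integrate with respect to v. Setting them equal: -v^2 - v + 6 = 0, i.e. -(v - 2)*(v + 3) = 0, so they meet at v = -3, 2.
For v in [-3, 2], s = -v^2 + 4 is on the right; area = ∫[-3,2] (-v^2 - v + 6) dv = 125/6.

125/6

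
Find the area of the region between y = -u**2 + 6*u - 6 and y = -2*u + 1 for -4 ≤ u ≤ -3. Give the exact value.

142/3

On [-4, -3], (-u**2 + 6*u - 6) - (-2*u + 1) = -u**2 + 8*u - 7 is ≤ 0 throughout, so the area is a single integral of |-u**2 + 8*u - 7|.
∫[-4,-3] (-u**2 + 8*u - 7) du = -142/3; the area of that piece is 142/3.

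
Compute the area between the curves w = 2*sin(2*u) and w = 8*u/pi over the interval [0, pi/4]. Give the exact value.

On [0, pi/4], (2*sin(2*u)) - (8*u/pi) = -8*u/pi + 2*sin(2*u) is ≥ 0 throughout, so the area is a single integral of |-8*u/pi + 2*sin(2*u)|.
∫[0,pi/4] (-8*u/pi + 2*sin(2*u)) du = 1 - pi/4.

1 - pi/4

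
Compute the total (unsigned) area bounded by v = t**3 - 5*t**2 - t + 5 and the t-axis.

The curve meets the t-axis where t**3 - 5*t**2 - t + 5 = 0, i.e. (t - 5)*(t - 1)*(t + 1) = 0, at t = -1, 1, 5.
On [-1, 1] the curve lies above the axis; ∫[-1,1] (t**3 - 5*t**2 - t + 5) dt = 20/3, giving area 20/3.
On [1, 5] the curve lies below the axis; ∫[1,5] (t**3 - 5*t**2 - t + 5) dt = -128/3, giving area 128/3.
Total area = 20/3 + 128/3 = 148/3.

148/3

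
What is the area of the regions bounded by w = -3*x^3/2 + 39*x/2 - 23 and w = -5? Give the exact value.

Set the curves equal: -3*x^3/2 + 39*x/2 - 23 = -5, so -3*x^3/2 + 39*x/2 - 18 = 0, which factors as -3*(x - 3)*(x - 1)*(x + 4)/2 = 0. The curves meet at x = -4, 1, 3.
On [-4, 1], w = -5 is on top; that piece has area ∫[-4,1] (-(-3*x^3/2 + 39*x/2 - 18)) dx = 1125/8.
On [1, 3], w = -3*x^3/2 + 39*x/2 - 23 is on top; that piece has area ∫[1,3] (-3*x^3/2 + 39*x/2 - 18) dx = 12.
Total enclosed area = 1125/8 + 12 = 1221/8.

1221/8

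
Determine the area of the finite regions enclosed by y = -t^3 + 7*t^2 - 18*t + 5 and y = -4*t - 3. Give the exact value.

37/12

Set the curves equal: -t^3 + 7*t^2 - 18*t + 5 = -4*t - 3, so -t^3 + 7*t^2 - 14*t + 8 = 0, which factors as -(t - 4)*(t - 2)*(t - 1) = 0. The curves meet at t = 1, 2, 4.
On [1, 2], y = -4*t - 3 is on top; that piece has area ∫[1,2] (-(-t^3 + 7*t^2 - 14*t + 8)) dt = 5/12.
On [2, 4], y = -t^3 + 7*t^2 - 18*t + 5 is on top; that piece has area ∫[2,4] (-t^3 + 7*t^2 - 14*t + 8) dt = 8/3.
Total enclosed area = 5/12 + 8/3 = 37/12.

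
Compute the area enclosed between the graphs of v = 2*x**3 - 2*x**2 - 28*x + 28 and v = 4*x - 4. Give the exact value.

Set the curves equal: 2*x**3 - 2*x**2 - 28*x + 28 = 4*x - 4, so 2*x**3 - 2*x**2 - 32*x + 32 = 0, which factors as 2*(x - 4)*(x - 1)*(x + 4) = 0. The curves meet at x = -4, 1, 4.
On [-4, 1], v = 2*x**3 - 2*x**2 - 28*x + 28 is on top; that piece has area ∫[-4,1] (2*x**3 - 2*x**2 - 32*x + 32) dx = 1375/6.
On [1, 4], v = 4*x - 4 is on top; that piece has area ∫[1,4] (-(2*x**3 - 2*x**2 - 32*x + 32)) dx = 117/2.
Total enclosed area = 1375/6 + 117/2 = 863/3.

863/3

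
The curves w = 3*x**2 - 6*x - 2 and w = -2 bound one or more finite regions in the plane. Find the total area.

4

Set the curves equal: 3*x**2 - 6*x - 2 = -2, so 3*x**2 - 6*x = 0, which factors as 3*x*(x - 2) = 0. The curves meet at x = 0, 2.
On [0, 2], w = -2 is on top; that piece has area ∫[0,2] (-(3*x**2 - 6*x)) dx = 4.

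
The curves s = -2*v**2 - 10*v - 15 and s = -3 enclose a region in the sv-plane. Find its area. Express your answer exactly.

1/3

Both boundary curves give s as a function of v, so integrate with respect to v. Setting them equal: -2*v**2 - 10*v - 12 = 0, i.e. -2*(v + 2)*(v + 3) = 0, so they meet at v = -3, -2.
For v in [-3, -2], s = -2*v**2 - 10*v - 15 is on the right; area = ∫[-3,-2] (-2*v**2 - 10*v - 12) dv = 1/3.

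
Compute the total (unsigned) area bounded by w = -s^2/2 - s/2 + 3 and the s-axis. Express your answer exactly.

125/12

The curve meets the s-axis where -s^2/2 - s/2 + 3 = 0, i.e. -(s - 2)*(s + 3)/2 = 0, at s = -3, 2.
On [-3, 2] the curve lies above the axis; ∫[-3,2] (-s^2/2 - s/2 + 3) ds = 125/12, giving area 125/12.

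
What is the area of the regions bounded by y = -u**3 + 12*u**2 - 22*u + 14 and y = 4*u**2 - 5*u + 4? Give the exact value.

Set the curves equal: -u**3 + 12*u**2 - 22*u + 14 = 4*u**2 - 5*u + 4, so -u**3 + 8*u**2 - 17*u + 10 = 0, which factors as -(u - 5)*(u - 2)*(u - 1) = 0. The curves meet at u = 1, 2, 5.
On [1, 2], y = 4*u**2 - 5*u + 4 is on top; that piece has area ∫[1,2] (-(-u**3 + 8*u**2 - 17*u + 10)) du = 7/12.
On [2, 5], y = -u**3 + 12*u**2 - 22*u + 14 is on top; that piece has area ∫[2,5] (-u**3 + 8*u**2 - 17*u + 10) du = 45/4.
Total enclosed area = 7/12 + 45/4 = 71/6.

71/6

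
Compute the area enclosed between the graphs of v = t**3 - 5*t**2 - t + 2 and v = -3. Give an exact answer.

148/3

Set the curves equal: t**3 - 5*t**2 - t + 2 = -3, so t**3 - 5*t**2 - t + 5 = 0, which factors as (t - 5)*(t - 1)*(t + 1) = 0. The curves meet at t = -1, 1, 5.
On [-1, 1], v = t**3 - 5*t**2 - t + 2 is on top; that piece has area ∫[-1,1] (t**3 - 5*t**2 - t + 5) dt = 20/3.
On [1, 5], v = -3 is on top; that piece has area ∫[1,5] (-(t**3 - 5*t**2 - t + 5)) dt = 128/3.
Total enclosed area = 20/3 + 128/3 = 148/3.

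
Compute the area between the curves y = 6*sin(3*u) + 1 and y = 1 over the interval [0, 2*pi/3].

The difference (6*sin(3*u) + 1) - (1) = 6*sin(3*u) changes sign at u = pi/3 inside [0, 2*pi/3], so split the integral there.
∫[0,pi/3] (6*sin(3*u)) du = 4.
∫[pi/3,2*pi/3] (6*sin(3*u)) du = -4; the area of that piece is 4.
Total area = 4 + 4 = 8.

8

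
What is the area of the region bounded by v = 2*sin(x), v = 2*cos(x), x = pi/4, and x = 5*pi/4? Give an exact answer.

4*sqrt(2)

On [pi/4, 5*pi/4], (2*sin(x)) - (2*cos(x)) = 2*sin(x) - 2*cos(x) is ≥ 0 throughout, so the area is a single integral of |2*sin(x) - 2*cos(x)|.
∫[pi/4,5*pi/4] (2*sin(x) - 2*cos(x)) dx = 4*sqrt(2).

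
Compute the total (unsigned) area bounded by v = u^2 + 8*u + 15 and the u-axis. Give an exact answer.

4/3

The curve meets the u-axis where u^2 + 8*u + 15 = 0, i.e. (u + 3)*(u + 5) = 0, at u = -5, -3.
On [-5, -3] the curve lies below the axis; ∫[-5,-3] (u^2 + 8*u + 15) du = -4/3, giving area 4/3.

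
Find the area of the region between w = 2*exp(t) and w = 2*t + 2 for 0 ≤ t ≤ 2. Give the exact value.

On [0, 2], (2*exp(t)) - (2*t + 2) = -2*t + 2*exp(t) - 2 is ≥ 0 throughout, so the area is a single integral of |-2*t + 2*exp(t) - 2|.
∫[0,2] (-2*t + 2*exp(t) - 2) dt = -10 + 2*exp(2).

-10 + 2*exp(2)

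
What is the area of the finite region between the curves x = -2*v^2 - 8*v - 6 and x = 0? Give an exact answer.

8/3

Both boundary curves give x as a function of v, so integrate with respect to v. Setting them equal: -2*v^2 - 8*v - 6 = 0, i.e. -2*(v + 1)*(v + 3) = 0, so they meet at v = -3, -1.
For v in [-3, -1], x = -2*v^2 - 8*v - 6 is on the right; area = ∫[-3,-1] (-2*v^2 - 8*v - 6) dv = 8/3.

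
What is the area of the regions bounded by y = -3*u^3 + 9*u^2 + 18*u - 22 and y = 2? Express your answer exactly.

243/2

Set the curves equal: -3*u^3 + 9*u^2 + 18*u - 22 = 2, so -3*u^3 + 9*u^2 + 18*u - 24 = 0, which factors as -3*(u - 4)*(u - 1)*(u + 2) = 0. The curves meet at u = -2, 1, 4.
On [-2, 1], y = 2 is on top; that piece has area ∫[-2,1] (-(-3*u^3 + 9*u^2 + 18*u - 24)) du = 243/4.
On [1, 4], y = -3*u^3 + 9*u^2 + 18*u - 22 is on top; that piece has area ∫[1,4] (-3*u^3 + 9*u^2 + 18*u - 24) du = 243/4.
Total enclosed area = 243/4 + 243/4 = 243/2.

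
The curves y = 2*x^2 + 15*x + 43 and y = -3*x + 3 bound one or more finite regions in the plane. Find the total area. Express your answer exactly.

1/3

Set the curves equal: 2*x^2 + 15*x + 43 = -3*x + 3, so 2*x^2 + 18*x + 40 = 0, which factors as 2*(x + 4)*(x + 5) = 0. The curves meet at x = -5, -4.
On [-5, -4], y = -3*x + 3 is on top; that piece has area ∫[-5,-4] (-(2*x^2 + 18*x + 40)) dx = 1/3.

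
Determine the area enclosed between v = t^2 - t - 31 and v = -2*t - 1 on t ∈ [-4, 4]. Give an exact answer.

592/3

On [-4, 4], (t^2 - t - 31) - (-2*t - 1) = t^2 + t - 30 is ≤ 0 throughout, so the area is a single integral of |t^2 + t - 30|.
∫[-4,4] (t^2 + t - 30) dt = -592/3; the area of that piece is 592/3.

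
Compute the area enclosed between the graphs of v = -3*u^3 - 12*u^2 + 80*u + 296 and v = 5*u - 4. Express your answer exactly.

4019/2

Set the curves equal: -3*u^3 - 12*u^2 + 80*u + 296 = 5*u - 4, so -3*u^3 - 12*u^2 + 75*u + 300 = 0, which factors as -3*(u - 5)*(u + 4)*(u + 5) = 0. The curves meet at u = -5, -4, 5.
On [-5, -4], v = 5*u - 4 is on top; that piece has area ∫[-5,-4] (-(-3*u^3 - 12*u^2 + 75*u + 300)) du = 19/4.
On [-4, 5], v = -3*u^3 - 12*u^2 + 80*u + 296 is on top; that piece has area ∫[-4,5] (-3*u^3 - 12*u^2 + 75*u + 300) du = 8019/4.
Total enclosed area = 19/4 + 8019/4 = 4019/2.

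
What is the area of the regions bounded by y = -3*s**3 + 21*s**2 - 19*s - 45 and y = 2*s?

Set the curves equal: -3*s**3 + 21*s**2 - 19*s - 45 = 2*s, so -3*s**3 + 21*s**2 - 21*s - 45 = 0, which factors as -3*(s - 5)*(s - 3)*(s + 1) = 0. The curves meet at s = -1, 3, 5.
On [-1, 3], y = 2*s is on top; that piece has area ∫[-1,3] (-(-3*s**3 + 21*s**2 - 21*s - 45)) ds = 128.
On [3, 5], y = -3*s**3 + 21*s**2 - 19*s - 45 is on top; that piece has area ∫[3,5] (-3*s**3 + 21*s**2 - 21*s - 45) ds = 20.
Total enclosed area = 128 + 20 = 148.

148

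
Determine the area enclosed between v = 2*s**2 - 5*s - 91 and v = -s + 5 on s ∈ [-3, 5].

On [-3, 5], (2*s**2 - 5*s - 91) - (-s + 5) = 2*s**2 - 4*s - 96 is ≤ 0 throughout, so the area is a single integral of |2*s**2 - 4*s - 96|.
∫[-3,5] (2*s**2 - 4*s - 96) ds = -2096/3; the area of that piece is 2096/3.

2096/3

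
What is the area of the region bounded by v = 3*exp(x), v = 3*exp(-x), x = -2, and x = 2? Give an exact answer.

The difference (3*exp(x)) - (3*exp(-x)) = 3*exp(x) - 3*exp(-x) changes sign at x = 0 inside [-2, 2], so split the integral there.
∫[-2,0] (3*exp(x) - 3*exp(-x)) dx = -3*exp(2) - 3*exp(-2) + 6; the area of that piece is -6 + 3*exp(-2) + 3*exp(2).
∫[0,2] (3*exp(x) - 3*exp(-x)) dx = -6 + 3*exp(-2) + 3*exp(2).
Total area = (-6 + 3*exp(-2) + 3*exp(2)) + (-6 + 3*exp(-2) + 3*exp(2)) = -12 + 6*exp(-2) + 6*exp(2).

-12 + 6*exp(-2) + 6*exp(2)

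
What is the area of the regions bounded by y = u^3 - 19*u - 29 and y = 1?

517/2

Set the curves equal: u^3 - 19*u - 29 = 1, so u^3 - 19*u - 30 = 0, which factors as (u - 5)*(u + 2)*(u + 3) = 0. The curves meet at u = -3, -2, 5.
On [-3, -2], y = u^3 - 19*u - 29 is on top; that piece has area ∫[-3,-2] (u^3 - 19*u - 30) du = 5/4.
On [-2, 5], y = 1 is on top; that piece has area ∫[-2,5] (-(u^3 - 19*u - 30)) du = 1029/4.
Total enclosed area = 5/4 + 1029/4 = 517/2.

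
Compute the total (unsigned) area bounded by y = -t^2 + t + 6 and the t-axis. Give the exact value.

The curve meets the t-axis where -t^2 + t + 6 = 0, i.e. -(t - 3)*(t + 2) = 0, at t = -2, 3.
On [-2, 3] the curve lies above the axis; ∫[-2,3] (-t^2 + t + 6) dt = 125/6, giving area 125/6.

125/6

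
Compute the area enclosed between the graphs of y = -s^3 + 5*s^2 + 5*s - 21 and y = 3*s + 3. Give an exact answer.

Set the curves equal: -s^3 + 5*s^2 + 5*s - 21 = 3*s + 3, so -s^3 + 5*s^2 + 2*s - 24 = 0, which factors as -(s - 4)*(s - 3)*(s + 2) = 0. The curves meet at s = -2, 3, 4.
On [-2, 3], y = 3*s + 3 is on top; that piece has area ∫[-2,3] (-(-s^3 + 5*s^2 + 2*s - 24)) ds = 875/12.
On [3, 4], y = -s^3 + 5*s^2 + 5*s - 21 is on top; that piece has area ∫[3,4] (-s^3 + 5*s^2 + 2*s - 24) ds = 11/12.
Total enclosed area = 875/12 + 11/12 = 443/6.

443/6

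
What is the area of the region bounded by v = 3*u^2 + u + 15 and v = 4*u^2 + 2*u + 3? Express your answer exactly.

Set the curves equal: 3*u^2 + u + 15 = 4*u^2 + 2*u + 3, so -u^2 - u + 12 = 0, which factors as -(u - 3)*(u + 4) = 0. The curves meet at u = -4, 3.
On [-4, 3], v = 3*u^2 + u + 15 is on top; that piece has area ∫[-4,3] (-u^2 - u + 12) du = 343/6.

343/6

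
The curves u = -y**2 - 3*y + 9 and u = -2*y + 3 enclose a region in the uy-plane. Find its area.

Both boundary curves give u as a function of y, so integrate with respect to y. Setting them equal: -y**2 - y + 6 = 0, i.e. -(y - 2)*(y + 3) = 0, so they meet at y = -3, 2.
For y in [-3, 2], u = -y**2 - 3*y + 9 is on the right; area = ∫[-3,2] (-y**2 - y + 6) dy = 125/6.

125/6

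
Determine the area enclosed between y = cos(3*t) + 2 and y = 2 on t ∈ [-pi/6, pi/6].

2/3

On [-pi/6, pi/6], (cos(3*t) + 2) - (2) = cos(3*t) is ≥ 0 throughout, so the area is a single integral of |cos(3*t)|.
∫[-pi/6,pi/6] (cos(3*t)) dt = 2/3.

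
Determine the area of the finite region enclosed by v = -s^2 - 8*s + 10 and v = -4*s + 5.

36

Set the curves equal: -s^2 - 8*s + 10 = -4*s + 5, so -s^2 - 4*s + 5 = 0, which factors as -(s - 1)*(s + 5) = 0. The curves meet at s = -5, 1.
On [-5, 1], v = -s^2 - 8*s + 10 is on top; that piece has area ∫[-5,1] (-s^2 - 4*s + 5) ds = 36.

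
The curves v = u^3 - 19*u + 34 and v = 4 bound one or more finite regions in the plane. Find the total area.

Set the curves equal: u^3 - 19*u + 34 = 4, so u^3 - 19*u + 30 = 0, which factors as (u - 3)*(u - 2)*(u + 5) = 0. The curves meet at u = -5, 2, 3.
On [-5, 2], v = u^3 - 19*u + 34 is on top; that piece has area ∫[-5,2] (u^3 - 19*u + 30) du = 1029/4.
On [2, 3], v = 4 is on top; that piece has area ∫[2,3] (-(u^3 - 19*u + 30)) du = 5/4.
Total enclosed area = 1029/4 + 5/4 = 517/2.

517/2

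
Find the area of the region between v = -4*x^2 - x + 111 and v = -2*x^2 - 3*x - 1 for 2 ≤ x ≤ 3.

313/3

On [2, 3], (-4*x^2 - x + 111) - (-2*x^2 - 3*x - 1) = -2*x^2 + 2*x + 112 is ≥ 0 throughout, so the area is a single integral of |-2*x^2 + 2*x + 112|.
∫[2,3] (-2*x^2 + 2*x + 112) dx = 313/3.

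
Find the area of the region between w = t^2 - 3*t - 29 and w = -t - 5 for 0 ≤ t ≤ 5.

310/3

On [0, 5], (t^2 - 3*t - 29) - (-t - 5) = t^2 - 2*t - 24 is ≤ 0 throughout, so the area is a single integral of |t^2 - 2*t - 24|.
∫[0,5] (t^2 - 2*t - 24) dt = -310/3; the area of that piece is 310/3.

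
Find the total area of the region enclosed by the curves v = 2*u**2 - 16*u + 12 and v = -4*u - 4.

8/3

Set the curves equal: 2*u**2 - 16*u + 12 = -4*u - 4, so 2*u**2 - 12*u + 16 = 0, which factors as 2*(u - 4)*(u - 2) = 0. The curves meet at u = 2, 4.
On [2, 4], v = -4*u - 4 is on top; that piece has area ∫[2,4] (-(2*u**2 - 12*u + 16)) du = 8/3.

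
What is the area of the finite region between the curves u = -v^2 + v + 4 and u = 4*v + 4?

Both boundary curves give u as a function of v, so integrate with respect to v. Setting them equal: -v^2 - 3*v = 0, i.e. -v*(v + 3) = 0, so they meet at v = -3, 0.
For v in [-3, 0], u = -v^2 + v + 4 is on the right; area = ∫[-3,0] (-v^2 - 3*v) dv = 9/2.

9/2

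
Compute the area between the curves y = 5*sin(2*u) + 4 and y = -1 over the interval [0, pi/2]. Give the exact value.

5 + 5*pi/2

On [0, pi/2], (5*sin(2*u) + 4) - (-1) = 5*sin(2*u) + 5 is ≥ 0 throughout, so the area is a single integral of |5*sin(2*u) + 5|.
∫[0,pi/2] (5*sin(2*u) + 5) du = 5 + 5*pi/2.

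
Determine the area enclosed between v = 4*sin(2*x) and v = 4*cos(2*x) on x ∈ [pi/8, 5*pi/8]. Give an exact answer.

On [pi/8, 5*pi/8], (4*sin(2*x)) - (4*cos(2*x)) = 4*sin(2*x) - 4*cos(2*x) is ≥ 0 throughout, so the area is a single integral of |4*sin(2*x) - 4*cos(2*x)|.
∫[pi/8,5*pi/8] (4*sin(2*x) - 4*cos(2*x)) dx = 4*sqrt(2).

4*sqrt(2)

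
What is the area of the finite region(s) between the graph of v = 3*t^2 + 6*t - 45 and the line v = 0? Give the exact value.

256

The curve meets the t-axis where 3*t^2 + 6*t - 45 = 0, i.e. 3*(t - 3)*(t + 5) = 0, at t = -5, 3.
On [-5, 3] the curve lies below the axis; ∫[-5,3] (3*t^2 + 6*t - 45) dt = -256, giving area 256.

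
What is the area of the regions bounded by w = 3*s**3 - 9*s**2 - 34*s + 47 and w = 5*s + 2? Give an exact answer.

384

Set the curves equal: 3*s**3 - 9*s**2 - 34*s + 47 = 5*s + 2, so 3*s**3 - 9*s**2 - 39*s + 45 = 0, which factors as 3*(s - 5)*(s - 1)*(s + 3) = 0. The curves meet at s = -3, 1, 5.
On [-3, 1], w = 3*s**3 - 9*s**2 - 34*s + 47 is on top; that piece has area ∫[-3,1] (3*s**3 - 9*s**2 - 39*s + 45) ds = 192.
On [1, 5], w = 5*s + 2 is on top; that piece has area ∫[1,5] (-(3*s**3 - 9*s**2 - 39*s + 45)) ds = 192.
Total enclosed area = 192 + 192 = 384.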